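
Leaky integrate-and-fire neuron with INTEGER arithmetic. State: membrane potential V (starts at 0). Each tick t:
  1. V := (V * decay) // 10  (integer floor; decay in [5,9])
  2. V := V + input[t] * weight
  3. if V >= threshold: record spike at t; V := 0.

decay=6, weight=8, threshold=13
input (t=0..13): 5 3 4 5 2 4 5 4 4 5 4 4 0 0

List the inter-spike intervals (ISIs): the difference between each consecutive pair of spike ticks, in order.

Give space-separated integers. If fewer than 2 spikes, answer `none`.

t=0: input=5 -> V=0 FIRE
t=1: input=3 -> V=0 FIRE
t=2: input=4 -> V=0 FIRE
t=3: input=5 -> V=0 FIRE
t=4: input=2 -> V=0 FIRE
t=5: input=4 -> V=0 FIRE
t=6: input=5 -> V=0 FIRE
t=7: input=4 -> V=0 FIRE
t=8: input=4 -> V=0 FIRE
t=9: input=5 -> V=0 FIRE
t=10: input=4 -> V=0 FIRE
t=11: input=4 -> V=0 FIRE
t=12: input=0 -> V=0
t=13: input=0 -> V=0

Answer: 1 1 1 1 1 1 1 1 1 1 1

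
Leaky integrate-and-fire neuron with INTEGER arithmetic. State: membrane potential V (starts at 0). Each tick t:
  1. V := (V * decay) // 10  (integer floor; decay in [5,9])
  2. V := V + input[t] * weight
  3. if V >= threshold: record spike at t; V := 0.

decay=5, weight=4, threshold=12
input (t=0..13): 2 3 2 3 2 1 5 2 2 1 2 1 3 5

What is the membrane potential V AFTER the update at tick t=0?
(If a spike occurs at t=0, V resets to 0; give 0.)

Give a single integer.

Answer: 8

Derivation:
t=0: input=2 -> V=8
t=1: input=3 -> V=0 FIRE
t=2: input=2 -> V=8
t=3: input=3 -> V=0 FIRE
t=4: input=2 -> V=8
t=5: input=1 -> V=8
t=6: input=5 -> V=0 FIRE
t=7: input=2 -> V=8
t=8: input=2 -> V=0 FIRE
t=9: input=1 -> V=4
t=10: input=2 -> V=10
t=11: input=1 -> V=9
t=12: input=3 -> V=0 FIRE
t=13: input=5 -> V=0 FIRE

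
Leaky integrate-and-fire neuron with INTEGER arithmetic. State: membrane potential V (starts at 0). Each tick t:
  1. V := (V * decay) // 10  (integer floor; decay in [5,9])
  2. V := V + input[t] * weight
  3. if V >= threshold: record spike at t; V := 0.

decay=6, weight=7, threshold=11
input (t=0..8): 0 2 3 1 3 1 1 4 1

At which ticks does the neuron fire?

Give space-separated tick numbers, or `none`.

Answer: 1 2 4 6 7

Derivation:
t=0: input=0 -> V=0
t=1: input=2 -> V=0 FIRE
t=2: input=3 -> V=0 FIRE
t=3: input=1 -> V=7
t=4: input=3 -> V=0 FIRE
t=5: input=1 -> V=7
t=6: input=1 -> V=0 FIRE
t=7: input=4 -> V=0 FIRE
t=8: input=1 -> V=7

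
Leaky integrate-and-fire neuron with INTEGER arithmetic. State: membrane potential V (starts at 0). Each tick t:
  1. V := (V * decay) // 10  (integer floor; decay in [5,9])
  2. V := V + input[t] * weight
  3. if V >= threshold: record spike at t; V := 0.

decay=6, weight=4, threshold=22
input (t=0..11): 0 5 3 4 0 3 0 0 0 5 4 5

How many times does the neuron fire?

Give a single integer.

Answer: 2

Derivation:
t=0: input=0 -> V=0
t=1: input=5 -> V=20
t=2: input=3 -> V=0 FIRE
t=3: input=4 -> V=16
t=4: input=0 -> V=9
t=5: input=3 -> V=17
t=6: input=0 -> V=10
t=7: input=0 -> V=6
t=8: input=0 -> V=3
t=9: input=5 -> V=21
t=10: input=4 -> V=0 FIRE
t=11: input=5 -> V=20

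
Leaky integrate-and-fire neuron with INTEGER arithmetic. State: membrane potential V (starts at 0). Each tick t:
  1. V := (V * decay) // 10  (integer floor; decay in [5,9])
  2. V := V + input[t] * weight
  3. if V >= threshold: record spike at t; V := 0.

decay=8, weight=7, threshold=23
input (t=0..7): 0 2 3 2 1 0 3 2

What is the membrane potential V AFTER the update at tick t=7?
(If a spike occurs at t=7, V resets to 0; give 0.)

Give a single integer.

Answer: 14

Derivation:
t=0: input=0 -> V=0
t=1: input=2 -> V=14
t=2: input=3 -> V=0 FIRE
t=3: input=2 -> V=14
t=4: input=1 -> V=18
t=5: input=0 -> V=14
t=6: input=3 -> V=0 FIRE
t=7: input=2 -> V=14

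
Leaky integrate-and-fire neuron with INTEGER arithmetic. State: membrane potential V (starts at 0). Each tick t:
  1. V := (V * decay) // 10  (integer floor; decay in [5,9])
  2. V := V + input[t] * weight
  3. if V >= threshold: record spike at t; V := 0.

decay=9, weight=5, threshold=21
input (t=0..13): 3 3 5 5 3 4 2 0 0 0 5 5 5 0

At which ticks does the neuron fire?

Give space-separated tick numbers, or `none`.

t=0: input=3 -> V=15
t=1: input=3 -> V=0 FIRE
t=2: input=5 -> V=0 FIRE
t=3: input=5 -> V=0 FIRE
t=4: input=3 -> V=15
t=5: input=4 -> V=0 FIRE
t=6: input=2 -> V=10
t=7: input=0 -> V=9
t=8: input=0 -> V=8
t=9: input=0 -> V=7
t=10: input=5 -> V=0 FIRE
t=11: input=5 -> V=0 FIRE
t=12: input=5 -> V=0 FIRE
t=13: input=0 -> V=0

Answer: 1 2 3 5 10 11 12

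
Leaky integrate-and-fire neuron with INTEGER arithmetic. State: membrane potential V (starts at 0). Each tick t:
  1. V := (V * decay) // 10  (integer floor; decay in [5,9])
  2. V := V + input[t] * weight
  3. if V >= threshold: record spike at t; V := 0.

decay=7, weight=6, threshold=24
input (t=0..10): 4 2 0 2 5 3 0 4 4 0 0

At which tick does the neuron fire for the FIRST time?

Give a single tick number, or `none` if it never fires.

Answer: 0

Derivation:
t=0: input=4 -> V=0 FIRE
t=1: input=2 -> V=12
t=2: input=0 -> V=8
t=3: input=2 -> V=17
t=4: input=5 -> V=0 FIRE
t=5: input=3 -> V=18
t=6: input=0 -> V=12
t=7: input=4 -> V=0 FIRE
t=8: input=4 -> V=0 FIRE
t=9: input=0 -> V=0
t=10: input=0 -> V=0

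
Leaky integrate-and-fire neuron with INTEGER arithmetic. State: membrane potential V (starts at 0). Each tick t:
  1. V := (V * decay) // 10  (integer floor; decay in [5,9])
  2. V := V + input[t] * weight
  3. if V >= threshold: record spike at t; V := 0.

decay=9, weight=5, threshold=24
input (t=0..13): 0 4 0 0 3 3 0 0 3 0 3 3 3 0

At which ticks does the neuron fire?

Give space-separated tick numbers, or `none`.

t=0: input=0 -> V=0
t=1: input=4 -> V=20
t=2: input=0 -> V=18
t=3: input=0 -> V=16
t=4: input=3 -> V=0 FIRE
t=5: input=3 -> V=15
t=6: input=0 -> V=13
t=7: input=0 -> V=11
t=8: input=3 -> V=0 FIRE
t=9: input=0 -> V=0
t=10: input=3 -> V=15
t=11: input=3 -> V=0 FIRE
t=12: input=3 -> V=15
t=13: input=0 -> V=13

Answer: 4 8 11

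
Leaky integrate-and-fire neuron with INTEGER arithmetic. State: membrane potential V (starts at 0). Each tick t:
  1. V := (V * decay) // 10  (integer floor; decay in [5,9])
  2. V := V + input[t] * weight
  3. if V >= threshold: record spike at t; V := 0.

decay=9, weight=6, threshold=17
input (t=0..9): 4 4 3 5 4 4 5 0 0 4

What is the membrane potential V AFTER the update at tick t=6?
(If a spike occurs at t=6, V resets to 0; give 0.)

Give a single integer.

t=0: input=4 -> V=0 FIRE
t=1: input=4 -> V=0 FIRE
t=2: input=3 -> V=0 FIRE
t=3: input=5 -> V=0 FIRE
t=4: input=4 -> V=0 FIRE
t=5: input=4 -> V=0 FIRE
t=6: input=5 -> V=0 FIRE
t=7: input=0 -> V=0
t=8: input=0 -> V=0
t=9: input=4 -> V=0 FIRE

Answer: 0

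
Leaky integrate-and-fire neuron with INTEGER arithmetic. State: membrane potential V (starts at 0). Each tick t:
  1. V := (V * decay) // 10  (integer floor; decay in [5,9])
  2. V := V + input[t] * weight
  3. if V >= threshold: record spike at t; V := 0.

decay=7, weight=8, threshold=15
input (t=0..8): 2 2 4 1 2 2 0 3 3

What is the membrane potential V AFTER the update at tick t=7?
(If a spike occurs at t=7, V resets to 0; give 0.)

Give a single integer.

Answer: 0

Derivation:
t=0: input=2 -> V=0 FIRE
t=1: input=2 -> V=0 FIRE
t=2: input=4 -> V=0 FIRE
t=3: input=1 -> V=8
t=4: input=2 -> V=0 FIRE
t=5: input=2 -> V=0 FIRE
t=6: input=0 -> V=0
t=7: input=3 -> V=0 FIRE
t=8: input=3 -> V=0 FIRE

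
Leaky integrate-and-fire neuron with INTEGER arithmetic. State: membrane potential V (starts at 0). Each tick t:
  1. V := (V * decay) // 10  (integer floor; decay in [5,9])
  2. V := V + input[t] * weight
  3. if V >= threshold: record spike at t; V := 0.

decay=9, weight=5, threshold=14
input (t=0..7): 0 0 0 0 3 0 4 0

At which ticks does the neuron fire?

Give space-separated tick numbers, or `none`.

t=0: input=0 -> V=0
t=1: input=0 -> V=0
t=2: input=0 -> V=0
t=3: input=0 -> V=0
t=4: input=3 -> V=0 FIRE
t=5: input=0 -> V=0
t=6: input=4 -> V=0 FIRE
t=7: input=0 -> V=0

Answer: 4 6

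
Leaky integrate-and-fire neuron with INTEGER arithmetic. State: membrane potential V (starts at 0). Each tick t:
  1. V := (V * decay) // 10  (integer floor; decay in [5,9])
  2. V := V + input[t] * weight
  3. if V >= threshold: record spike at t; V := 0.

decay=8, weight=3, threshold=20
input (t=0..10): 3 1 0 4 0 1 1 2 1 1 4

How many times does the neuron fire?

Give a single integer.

Answer: 1

Derivation:
t=0: input=3 -> V=9
t=1: input=1 -> V=10
t=2: input=0 -> V=8
t=3: input=4 -> V=18
t=4: input=0 -> V=14
t=5: input=1 -> V=14
t=6: input=1 -> V=14
t=7: input=2 -> V=17
t=8: input=1 -> V=16
t=9: input=1 -> V=15
t=10: input=4 -> V=0 FIRE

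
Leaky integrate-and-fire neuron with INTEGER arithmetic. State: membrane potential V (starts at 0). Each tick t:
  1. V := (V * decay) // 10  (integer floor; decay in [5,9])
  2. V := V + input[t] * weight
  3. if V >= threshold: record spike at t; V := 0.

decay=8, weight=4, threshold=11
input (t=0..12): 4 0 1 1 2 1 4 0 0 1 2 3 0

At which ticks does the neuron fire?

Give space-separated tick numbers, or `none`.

t=0: input=4 -> V=0 FIRE
t=1: input=0 -> V=0
t=2: input=1 -> V=4
t=3: input=1 -> V=7
t=4: input=2 -> V=0 FIRE
t=5: input=1 -> V=4
t=6: input=4 -> V=0 FIRE
t=7: input=0 -> V=0
t=8: input=0 -> V=0
t=9: input=1 -> V=4
t=10: input=2 -> V=0 FIRE
t=11: input=3 -> V=0 FIRE
t=12: input=0 -> V=0

Answer: 0 4 6 10 11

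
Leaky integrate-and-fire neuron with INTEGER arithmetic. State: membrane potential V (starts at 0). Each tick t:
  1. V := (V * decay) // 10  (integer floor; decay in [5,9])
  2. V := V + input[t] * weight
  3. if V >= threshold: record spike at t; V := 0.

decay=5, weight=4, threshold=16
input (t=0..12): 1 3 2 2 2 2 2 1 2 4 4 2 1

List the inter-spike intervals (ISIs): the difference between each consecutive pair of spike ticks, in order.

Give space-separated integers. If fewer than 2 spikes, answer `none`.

Answer: 1

Derivation:
t=0: input=1 -> V=4
t=1: input=3 -> V=14
t=2: input=2 -> V=15
t=3: input=2 -> V=15
t=4: input=2 -> V=15
t=5: input=2 -> V=15
t=6: input=2 -> V=15
t=7: input=1 -> V=11
t=8: input=2 -> V=13
t=9: input=4 -> V=0 FIRE
t=10: input=4 -> V=0 FIRE
t=11: input=2 -> V=8
t=12: input=1 -> V=8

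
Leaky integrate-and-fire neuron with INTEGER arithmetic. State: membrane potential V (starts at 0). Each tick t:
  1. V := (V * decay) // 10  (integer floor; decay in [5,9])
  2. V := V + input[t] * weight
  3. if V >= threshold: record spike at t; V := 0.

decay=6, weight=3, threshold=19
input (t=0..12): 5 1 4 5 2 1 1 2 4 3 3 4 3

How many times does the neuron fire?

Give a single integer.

Answer: 3

Derivation:
t=0: input=5 -> V=15
t=1: input=1 -> V=12
t=2: input=4 -> V=0 FIRE
t=3: input=5 -> V=15
t=4: input=2 -> V=15
t=5: input=1 -> V=12
t=6: input=1 -> V=10
t=7: input=2 -> V=12
t=8: input=4 -> V=0 FIRE
t=9: input=3 -> V=9
t=10: input=3 -> V=14
t=11: input=4 -> V=0 FIRE
t=12: input=3 -> V=9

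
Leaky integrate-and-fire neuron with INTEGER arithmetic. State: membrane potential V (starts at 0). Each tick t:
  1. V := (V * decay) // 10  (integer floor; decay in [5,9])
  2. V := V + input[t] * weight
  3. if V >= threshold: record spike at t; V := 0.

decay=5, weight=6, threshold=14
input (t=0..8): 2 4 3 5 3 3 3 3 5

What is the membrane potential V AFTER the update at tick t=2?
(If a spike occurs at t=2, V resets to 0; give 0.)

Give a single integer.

t=0: input=2 -> V=12
t=1: input=4 -> V=0 FIRE
t=2: input=3 -> V=0 FIRE
t=3: input=5 -> V=0 FIRE
t=4: input=3 -> V=0 FIRE
t=5: input=3 -> V=0 FIRE
t=6: input=3 -> V=0 FIRE
t=7: input=3 -> V=0 FIRE
t=8: input=5 -> V=0 FIRE

Answer: 0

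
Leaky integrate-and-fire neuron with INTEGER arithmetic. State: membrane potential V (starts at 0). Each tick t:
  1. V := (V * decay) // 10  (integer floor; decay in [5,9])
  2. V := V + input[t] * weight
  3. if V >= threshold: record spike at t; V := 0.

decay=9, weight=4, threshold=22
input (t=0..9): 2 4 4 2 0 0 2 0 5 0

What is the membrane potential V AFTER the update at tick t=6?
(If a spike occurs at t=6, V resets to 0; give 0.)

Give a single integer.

Answer: 8

Derivation:
t=0: input=2 -> V=8
t=1: input=4 -> V=0 FIRE
t=2: input=4 -> V=16
t=3: input=2 -> V=0 FIRE
t=4: input=0 -> V=0
t=5: input=0 -> V=0
t=6: input=2 -> V=8
t=7: input=0 -> V=7
t=8: input=5 -> V=0 FIRE
t=9: input=0 -> V=0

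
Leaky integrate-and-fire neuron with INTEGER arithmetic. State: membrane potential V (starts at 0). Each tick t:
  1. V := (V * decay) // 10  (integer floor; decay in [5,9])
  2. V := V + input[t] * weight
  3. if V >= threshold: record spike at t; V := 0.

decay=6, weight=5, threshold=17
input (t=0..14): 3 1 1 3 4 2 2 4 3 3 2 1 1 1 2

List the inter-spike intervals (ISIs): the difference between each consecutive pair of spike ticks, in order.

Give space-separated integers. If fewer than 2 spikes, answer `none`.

Answer: 1 3 2

Derivation:
t=0: input=3 -> V=15
t=1: input=1 -> V=14
t=2: input=1 -> V=13
t=3: input=3 -> V=0 FIRE
t=4: input=4 -> V=0 FIRE
t=5: input=2 -> V=10
t=6: input=2 -> V=16
t=7: input=4 -> V=0 FIRE
t=8: input=3 -> V=15
t=9: input=3 -> V=0 FIRE
t=10: input=2 -> V=10
t=11: input=1 -> V=11
t=12: input=1 -> V=11
t=13: input=1 -> V=11
t=14: input=2 -> V=16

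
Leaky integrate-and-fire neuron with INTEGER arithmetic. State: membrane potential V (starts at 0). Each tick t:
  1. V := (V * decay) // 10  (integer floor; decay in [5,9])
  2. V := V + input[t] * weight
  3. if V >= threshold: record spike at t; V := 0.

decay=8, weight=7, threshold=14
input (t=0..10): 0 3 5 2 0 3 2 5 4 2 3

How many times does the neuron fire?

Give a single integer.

t=0: input=0 -> V=0
t=1: input=3 -> V=0 FIRE
t=2: input=5 -> V=0 FIRE
t=3: input=2 -> V=0 FIRE
t=4: input=0 -> V=0
t=5: input=3 -> V=0 FIRE
t=6: input=2 -> V=0 FIRE
t=7: input=5 -> V=0 FIRE
t=8: input=4 -> V=0 FIRE
t=9: input=2 -> V=0 FIRE
t=10: input=3 -> V=0 FIRE

Answer: 9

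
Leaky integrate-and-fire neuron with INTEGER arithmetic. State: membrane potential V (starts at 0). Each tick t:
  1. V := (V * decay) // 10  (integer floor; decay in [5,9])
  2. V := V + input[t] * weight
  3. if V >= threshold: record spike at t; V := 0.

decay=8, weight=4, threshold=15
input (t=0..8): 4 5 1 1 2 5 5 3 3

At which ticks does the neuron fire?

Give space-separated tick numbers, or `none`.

t=0: input=4 -> V=0 FIRE
t=1: input=5 -> V=0 FIRE
t=2: input=1 -> V=4
t=3: input=1 -> V=7
t=4: input=2 -> V=13
t=5: input=5 -> V=0 FIRE
t=6: input=5 -> V=0 FIRE
t=7: input=3 -> V=12
t=8: input=3 -> V=0 FIRE

Answer: 0 1 5 6 8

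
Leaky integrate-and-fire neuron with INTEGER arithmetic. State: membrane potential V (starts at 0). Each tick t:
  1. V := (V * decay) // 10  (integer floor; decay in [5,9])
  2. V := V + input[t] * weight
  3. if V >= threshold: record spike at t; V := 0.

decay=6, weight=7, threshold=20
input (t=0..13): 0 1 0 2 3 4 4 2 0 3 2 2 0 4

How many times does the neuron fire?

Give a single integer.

t=0: input=0 -> V=0
t=1: input=1 -> V=7
t=2: input=0 -> V=4
t=3: input=2 -> V=16
t=4: input=3 -> V=0 FIRE
t=5: input=4 -> V=0 FIRE
t=6: input=4 -> V=0 FIRE
t=7: input=2 -> V=14
t=8: input=0 -> V=8
t=9: input=3 -> V=0 FIRE
t=10: input=2 -> V=14
t=11: input=2 -> V=0 FIRE
t=12: input=0 -> V=0
t=13: input=4 -> V=0 FIRE

Answer: 6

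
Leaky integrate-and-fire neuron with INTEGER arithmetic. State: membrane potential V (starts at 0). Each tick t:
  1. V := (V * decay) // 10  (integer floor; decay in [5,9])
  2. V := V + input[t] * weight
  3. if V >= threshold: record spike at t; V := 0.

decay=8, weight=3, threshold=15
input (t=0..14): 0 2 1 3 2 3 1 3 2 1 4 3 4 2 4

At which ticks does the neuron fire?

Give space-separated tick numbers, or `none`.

t=0: input=0 -> V=0
t=1: input=2 -> V=6
t=2: input=1 -> V=7
t=3: input=3 -> V=14
t=4: input=2 -> V=0 FIRE
t=5: input=3 -> V=9
t=6: input=1 -> V=10
t=7: input=3 -> V=0 FIRE
t=8: input=2 -> V=6
t=9: input=1 -> V=7
t=10: input=4 -> V=0 FIRE
t=11: input=3 -> V=9
t=12: input=4 -> V=0 FIRE
t=13: input=2 -> V=6
t=14: input=4 -> V=0 FIRE

Answer: 4 7 10 12 14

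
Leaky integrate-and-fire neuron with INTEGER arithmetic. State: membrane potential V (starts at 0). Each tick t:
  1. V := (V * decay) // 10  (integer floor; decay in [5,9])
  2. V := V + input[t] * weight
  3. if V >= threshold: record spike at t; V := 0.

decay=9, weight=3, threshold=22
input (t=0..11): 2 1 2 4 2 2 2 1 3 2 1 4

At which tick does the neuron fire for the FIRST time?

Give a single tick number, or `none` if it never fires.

t=0: input=2 -> V=6
t=1: input=1 -> V=8
t=2: input=2 -> V=13
t=3: input=4 -> V=0 FIRE
t=4: input=2 -> V=6
t=5: input=2 -> V=11
t=6: input=2 -> V=15
t=7: input=1 -> V=16
t=8: input=3 -> V=0 FIRE
t=9: input=2 -> V=6
t=10: input=1 -> V=8
t=11: input=4 -> V=19

Answer: 3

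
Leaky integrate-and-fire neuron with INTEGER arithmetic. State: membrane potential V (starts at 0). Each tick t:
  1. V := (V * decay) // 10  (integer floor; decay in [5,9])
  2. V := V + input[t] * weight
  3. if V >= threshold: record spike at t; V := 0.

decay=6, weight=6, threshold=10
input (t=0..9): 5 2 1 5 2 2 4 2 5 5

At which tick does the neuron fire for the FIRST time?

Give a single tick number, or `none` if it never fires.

Answer: 0

Derivation:
t=0: input=5 -> V=0 FIRE
t=1: input=2 -> V=0 FIRE
t=2: input=1 -> V=6
t=3: input=5 -> V=0 FIRE
t=4: input=2 -> V=0 FIRE
t=5: input=2 -> V=0 FIRE
t=6: input=4 -> V=0 FIRE
t=7: input=2 -> V=0 FIRE
t=8: input=5 -> V=0 FIRE
t=9: input=5 -> V=0 FIRE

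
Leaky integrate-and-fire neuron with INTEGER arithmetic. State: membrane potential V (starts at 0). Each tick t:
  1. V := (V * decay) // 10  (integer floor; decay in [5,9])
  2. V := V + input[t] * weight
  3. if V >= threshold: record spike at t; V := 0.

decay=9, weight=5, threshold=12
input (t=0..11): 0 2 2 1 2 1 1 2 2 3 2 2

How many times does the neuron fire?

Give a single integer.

t=0: input=0 -> V=0
t=1: input=2 -> V=10
t=2: input=2 -> V=0 FIRE
t=3: input=1 -> V=5
t=4: input=2 -> V=0 FIRE
t=5: input=1 -> V=5
t=6: input=1 -> V=9
t=7: input=2 -> V=0 FIRE
t=8: input=2 -> V=10
t=9: input=3 -> V=0 FIRE
t=10: input=2 -> V=10
t=11: input=2 -> V=0 FIRE

Answer: 5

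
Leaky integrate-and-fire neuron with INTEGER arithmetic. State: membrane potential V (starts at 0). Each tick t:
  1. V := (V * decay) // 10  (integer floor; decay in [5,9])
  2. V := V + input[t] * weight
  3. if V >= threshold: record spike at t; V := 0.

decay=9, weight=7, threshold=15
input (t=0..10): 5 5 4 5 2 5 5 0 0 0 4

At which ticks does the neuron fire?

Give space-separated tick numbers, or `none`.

t=0: input=5 -> V=0 FIRE
t=1: input=5 -> V=0 FIRE
t=2: input=4 -> V=0 FIRE
t=3: input=5 -> V=0 FIRE
t=4: input=2 -> V=14
t=5: input=5 -> V=0 FIRE
t=6: input=5 -> V=0 FIRE
t=7: input=0 -> V=0
t=8: input=0 -> V=0
t=9: input=0 -> V=0
t=10: input=4 -> V=0 FIRE

Answer: 0 1 2 3 5 6 10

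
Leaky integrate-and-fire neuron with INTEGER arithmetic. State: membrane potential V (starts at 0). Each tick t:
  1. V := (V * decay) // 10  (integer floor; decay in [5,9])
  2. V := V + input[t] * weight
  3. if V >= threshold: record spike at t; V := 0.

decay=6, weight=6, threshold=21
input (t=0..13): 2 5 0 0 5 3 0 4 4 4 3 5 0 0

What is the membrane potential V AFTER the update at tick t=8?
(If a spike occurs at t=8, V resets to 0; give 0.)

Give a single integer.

Answer: 0

Derivation:
t=0: input=2 -> V=12
t=1: input=5 -> V=0 FIRE
t=2: input=0 -> V=0
t=3: input=0 -> V=0
t=4: input=5 -> V=0 FIRE
t=5: input=3 -> V=18
t=6: input=0 -> V=10
t=7: input=4 -> V=0 FIRE
t=8: input=4 -> V=0 FIRE
t=9: input=4 -> V=0 FIRE
t=10: input=3 -> V=18
t=11: input=5 -> V=0 FIRE
t=12: input=0 -> V=0
t=13: input=0 -> V=0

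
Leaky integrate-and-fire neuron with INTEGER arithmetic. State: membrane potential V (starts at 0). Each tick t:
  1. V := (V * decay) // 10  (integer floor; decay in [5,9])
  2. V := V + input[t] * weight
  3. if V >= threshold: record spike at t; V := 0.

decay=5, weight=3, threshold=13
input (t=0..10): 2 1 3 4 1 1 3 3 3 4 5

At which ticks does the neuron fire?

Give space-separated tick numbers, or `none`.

t=0: input=2 -> V=6
t=1: input=1 -> V=6
t=2: input=3 -> V=12
t=3: input=4 -> V=0 FIRE
t=4: input=1 -> V=3
t=5: input=1 -> V=4
t=6: input=3 -> V=11
t=7: input=3 -> V=0 FIRE
t=8: input=3 -> V=9
t=9: input=4 -> V=0 FIRE
t=10: input=5 -> V=0 FIRE

Answer: 3 7 9 10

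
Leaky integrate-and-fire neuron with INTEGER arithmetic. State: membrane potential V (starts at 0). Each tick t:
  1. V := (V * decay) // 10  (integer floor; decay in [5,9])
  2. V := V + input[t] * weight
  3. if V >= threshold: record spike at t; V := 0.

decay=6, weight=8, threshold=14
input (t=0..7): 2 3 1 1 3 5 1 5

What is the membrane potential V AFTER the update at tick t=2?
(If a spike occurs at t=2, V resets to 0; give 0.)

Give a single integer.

Answer: 8

Derivation:
t=0: input=2 -> V=0 FIRE
t=1: input=3 -> V=0 FIRE
t=2: input=1 -> V=8
t=3: input=1 -> V=12
t=4: input=3 -> V=0 FIRE
t=5: input=5 -> V=0 FIRE
t=6: input=1 -> V=8
t=7: input=5 -> V=0 FIRE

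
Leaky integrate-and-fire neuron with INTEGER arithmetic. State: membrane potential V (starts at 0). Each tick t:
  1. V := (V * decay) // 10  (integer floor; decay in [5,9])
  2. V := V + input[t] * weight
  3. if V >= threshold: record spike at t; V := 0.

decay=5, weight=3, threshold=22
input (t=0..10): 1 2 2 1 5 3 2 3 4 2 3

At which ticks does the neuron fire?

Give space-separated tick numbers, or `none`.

Answer: none

Derivation:
t=0: input=1 -> V=3
t=1: input=2 -> V=7
t=2: input=2 -> V=9
t=3: input=1 -> V=7
t=4: input=5 -> V=18
t=5: input=3 -> V=18
t=6: input=2 -> V=15
t=7: input=3 -> V=16
t=8: input=4 -> V=20
t=9: input=2 -> V=16
t=10: input=3 -> V=17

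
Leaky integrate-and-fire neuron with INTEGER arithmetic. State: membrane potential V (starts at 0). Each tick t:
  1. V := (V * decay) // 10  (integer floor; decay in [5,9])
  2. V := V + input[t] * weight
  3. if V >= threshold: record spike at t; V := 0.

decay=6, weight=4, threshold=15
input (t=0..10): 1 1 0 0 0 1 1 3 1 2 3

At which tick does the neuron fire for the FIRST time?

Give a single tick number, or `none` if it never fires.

Answer: 7

Derivation:
t=0: input=1 -> V=4
t=1: input=1 -> V=6
t=2: input=0 -> V=3
t=3: input=0 -> V=1
t=4: input=0 -> V=0
t=5: input=1 -> V=4
t=6: input=1 -> V=6
t=7: input=3 -> V=0 FIRE
t=8: input=1 -> V=4
t=9: input=2 -> V=10
t=10: input=3 -> V=0 FIRE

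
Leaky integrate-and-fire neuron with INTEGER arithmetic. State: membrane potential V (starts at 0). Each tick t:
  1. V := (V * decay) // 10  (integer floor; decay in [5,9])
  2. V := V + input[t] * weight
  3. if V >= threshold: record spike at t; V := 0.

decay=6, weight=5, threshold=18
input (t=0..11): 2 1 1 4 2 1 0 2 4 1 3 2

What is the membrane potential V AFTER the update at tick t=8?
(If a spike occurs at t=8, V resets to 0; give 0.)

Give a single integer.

Answer: 0

Derivation:
t=0: input=2 -> V=10
t=1: input=1 -> V=11
t=2: input=1 -> V=11
t=3: input=4 -> V=0 FIRE
t=4: input=2 -> V=10
t=5: input=1 -> V=11
t=6: input=0 -> V=6
t=7: input=2 -> V=13
t=8: input=4 -> V=0 FIRE
t=9: input=1 -> V=5
t=10: input=3 -> V=0 FIRE
t=11: input=2 -> V=10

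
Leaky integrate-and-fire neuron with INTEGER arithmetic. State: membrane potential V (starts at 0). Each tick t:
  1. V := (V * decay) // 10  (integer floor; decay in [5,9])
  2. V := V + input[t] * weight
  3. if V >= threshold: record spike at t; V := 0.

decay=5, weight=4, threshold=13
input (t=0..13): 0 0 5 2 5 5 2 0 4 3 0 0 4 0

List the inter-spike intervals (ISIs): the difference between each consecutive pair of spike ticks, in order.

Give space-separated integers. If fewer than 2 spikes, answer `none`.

Answer: 2 1 3 4

Derivation:
t=0: input=0 -> V=0
t=1: input=0 -> V=0
t=2: input=5 -> V=0 FIRE
t=3: input=2 -> V=8
t=4: input=5 -> V=0 FIRE
t=5: input=5 -> V=0 FIRE
t=6: input=2 -> V=8
t=7: input=0 -> V=4
t=8: input=4 -> V=0 FIRE
t=9: input=3 -> V=12
t=10: input=0 -> V=6
t=11: input=0 -> V=3
t=12: input=4 -> V=0 FIRE
t=13: input=0 -> V=0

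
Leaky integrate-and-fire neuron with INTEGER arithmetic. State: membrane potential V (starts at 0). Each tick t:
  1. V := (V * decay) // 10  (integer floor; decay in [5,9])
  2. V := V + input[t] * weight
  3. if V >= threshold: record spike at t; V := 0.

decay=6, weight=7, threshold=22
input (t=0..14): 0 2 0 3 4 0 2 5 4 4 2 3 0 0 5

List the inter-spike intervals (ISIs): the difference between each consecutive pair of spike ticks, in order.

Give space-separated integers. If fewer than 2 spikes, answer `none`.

t=0: input=0 -> V=0
t=1: input=2 -> V=14
t=2: input=0 -> V=8
t=3: input=3 -> V=0 FIRE
t=4: input=4 -> V=0 FIRE
t=5: input=0 -> V=0
t=6: input=2 -> V=14
t=7: input=5 -> V=0 FIRE
t=8: input=4 -> V=0 FIRE
t=9: input=4 -> V=0 FIRE
t=10: input=2 -> V=14
t=11: input=3 -> V=0 FIRE
t=12: input=0 -> V=0
t=13: input=0 -> V=0
t=14: input=5 -> V=0 FIRE

Answer: 1 3 1 1 2 3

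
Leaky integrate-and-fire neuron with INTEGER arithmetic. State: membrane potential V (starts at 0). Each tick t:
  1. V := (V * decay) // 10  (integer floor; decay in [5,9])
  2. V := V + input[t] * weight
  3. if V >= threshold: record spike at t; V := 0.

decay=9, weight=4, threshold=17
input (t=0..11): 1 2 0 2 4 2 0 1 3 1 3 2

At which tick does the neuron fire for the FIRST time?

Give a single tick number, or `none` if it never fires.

t=0: input=1 -> V=4
t=1: input=2 -> V=11
t=2: input=0 -> V=9
t=3: input=2 -> V=16
t=4: input=4 -> V=0 FIRE
t=5: input=2 -> V=8
t=6: input=0 -> V=7
t=7: input=1 -> V=10
t=8: input=3 -> V=0 FIRE
t=9: input=1 -> V=4
t=10: input=3 -> V=15
t=11: input=2 -> V=0 FIRE

Answer: 4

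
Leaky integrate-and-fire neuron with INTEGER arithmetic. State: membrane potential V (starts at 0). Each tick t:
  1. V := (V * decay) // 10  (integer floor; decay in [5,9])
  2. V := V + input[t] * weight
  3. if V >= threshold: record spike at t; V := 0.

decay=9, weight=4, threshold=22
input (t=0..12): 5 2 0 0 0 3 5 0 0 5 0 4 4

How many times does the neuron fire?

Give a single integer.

Answer: 3

Derivation:
t=0: input=5 -> V=20
t=1: input=2 -> V=0 FIRE
t=2: input=0 -> V=0
t=3: input=0 -> V=0
t=4: input=0 -> V=0
t=5: input=3 -> V=12
t=6: input=5 -> V=0 FIRE
t=7: input=0 -> V=0
t=8: input=0 -> V=0
t=9: input=5 -> V=20
t=10: input=0 -> V=18
t=11: input=4 -> V=0 FIRE
t=12: input=4 -> V=16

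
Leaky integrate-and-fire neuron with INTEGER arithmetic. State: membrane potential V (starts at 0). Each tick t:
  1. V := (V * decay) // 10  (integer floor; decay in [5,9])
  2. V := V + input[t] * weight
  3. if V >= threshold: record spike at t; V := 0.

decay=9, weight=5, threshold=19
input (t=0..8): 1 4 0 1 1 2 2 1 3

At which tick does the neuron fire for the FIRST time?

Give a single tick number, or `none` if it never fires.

t=0: input=1 -> V=5
t=1: input=4 -> V=0 FIRE
t=2: input=0 -> V=0
t=3: input=1 -> V=5
t=4: input=1 -> V=9
t=5: input=2 -> V=18
t=6: input=2 -> V=0 FIRE
t=7: input=1 -> V=5
t=8: input=3 -> V=0 FIRE

Answer: 1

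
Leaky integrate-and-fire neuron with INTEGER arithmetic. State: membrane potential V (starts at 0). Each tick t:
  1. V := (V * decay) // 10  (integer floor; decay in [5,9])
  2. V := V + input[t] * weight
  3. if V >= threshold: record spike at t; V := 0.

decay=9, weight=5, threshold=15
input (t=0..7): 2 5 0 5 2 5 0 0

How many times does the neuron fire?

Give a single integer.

Answer: 3

Derivation:
t=0: input=2 -> V=10
t=1: input=5 -> V=0 FIRE
t=2: input=0 -> V=0
t=3: input=5 -> V=0 FIRE
t=4: input=2 -> V=10
t=5: input=5 -> V=0 FIRE
t=6: input=0 -> V=0
t=7: input=0 -> V=0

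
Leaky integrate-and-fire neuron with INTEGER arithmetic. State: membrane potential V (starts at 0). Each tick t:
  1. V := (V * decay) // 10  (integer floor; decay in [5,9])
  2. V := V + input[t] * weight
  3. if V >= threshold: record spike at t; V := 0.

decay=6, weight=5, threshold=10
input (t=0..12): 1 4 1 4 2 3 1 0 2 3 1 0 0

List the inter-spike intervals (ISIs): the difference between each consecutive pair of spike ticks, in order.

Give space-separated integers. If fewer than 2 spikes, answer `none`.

Answer: 2 1 1 3 1

Derivation:
t=0: input=1 -> V=5
t=1: input=4 -> V=0 FIRE
t=2: input=1 -> V=5
t=3: input=4 -> V=0 FIRE
t=4: input=2 -> V=0 FIRE
t=5: input=3 -> V=0 FIRE
t=6: input=1 -> V=5
t=7: input=0 -> V=3
t=8: input=2 -> V=0 FIRE
t=9: input=3 -> V=0 FIRE
t=10: input=1 -> V=5
t=11: input=0 -> V=3
t=12: input=0 -> V=1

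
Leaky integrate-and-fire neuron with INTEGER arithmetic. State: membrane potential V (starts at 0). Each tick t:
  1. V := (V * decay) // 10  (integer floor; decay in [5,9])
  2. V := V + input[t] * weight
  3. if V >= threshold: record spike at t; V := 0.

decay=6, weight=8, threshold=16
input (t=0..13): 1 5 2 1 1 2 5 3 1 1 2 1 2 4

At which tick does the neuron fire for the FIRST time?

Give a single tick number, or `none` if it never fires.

Answer: 1

Derivation:
t=0: input=1 -> V=8
t=1: input=5 -> V=0 FIRE
t=2: input=2 -> V=0 FIRE
t=3: input=1 -> V=8
t=4: input=1 -> V=12
t=5: input=2 -> V=0 FIRE
t=6: input=5 -> V=0 FIRE
t=7: input=3 -> V=0 FIRE
t=8: input=1 -> V=8
t=9: input=1 -> V=12
t=10: input=2 -> V=0 FIRE
t=11: input=1 -> V=8
t=12: input=2 -> V=0 FIRE
t=13: input=4 -> V=0 FIRE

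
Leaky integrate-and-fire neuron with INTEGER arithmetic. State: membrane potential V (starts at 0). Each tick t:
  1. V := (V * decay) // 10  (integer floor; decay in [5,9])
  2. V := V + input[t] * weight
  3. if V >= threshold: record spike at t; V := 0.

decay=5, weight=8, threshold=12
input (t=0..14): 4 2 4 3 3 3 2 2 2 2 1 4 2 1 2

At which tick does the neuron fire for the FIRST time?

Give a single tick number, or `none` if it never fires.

Answer: 0

Derivation:
t=0: input=4 -> V=0 FIRE
t=1: input=2 -> V=0 FIRE
t=2: input=4 -> V=0 FIRE
t=3: input=3 -> V=0 FIRE
t=4: input=3 -> V=0 FIRE
t=5: input=3 -> V=0 FIRE
t=6: input=2 -> V=0 FIRE
t=7: input=2 -> V=0 FIRE
t=8: input=2 -> V=0 FIRE
t=9: input=2 -> V=0 FIRE
t=10: input=1 -> V=8
t=11: input=4 -> V=0 FIRE
t=12: input=2 -> V=0 FIRE
t=13: input=1 -> V=8
t=14: input=2 -> V=0 FIRE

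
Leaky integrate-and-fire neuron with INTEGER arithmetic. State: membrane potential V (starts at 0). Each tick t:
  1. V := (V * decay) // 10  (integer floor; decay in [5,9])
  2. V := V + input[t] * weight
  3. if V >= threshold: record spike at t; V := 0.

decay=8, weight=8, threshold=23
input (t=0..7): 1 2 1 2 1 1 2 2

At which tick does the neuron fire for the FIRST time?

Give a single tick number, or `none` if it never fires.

t=0: input=1 -> V=8
t=1: input=2 -> V=22
t=2: input=1 -> V=0 FIRE
t=3: input=2 -> V=16
t=4: input=1 -> V=20
t=5: input=1 -> V=0 FIRE
t=6: input=2 -> V=16
t=7: input=2 -> V=0 FIRE

Answer: 2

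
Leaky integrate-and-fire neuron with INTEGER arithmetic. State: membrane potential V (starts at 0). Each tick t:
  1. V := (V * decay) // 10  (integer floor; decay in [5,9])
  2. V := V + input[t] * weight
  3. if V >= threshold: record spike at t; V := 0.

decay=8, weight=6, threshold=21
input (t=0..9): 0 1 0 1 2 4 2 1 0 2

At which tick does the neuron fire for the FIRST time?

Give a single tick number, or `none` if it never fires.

Answer: 5

Derivation:
t=0: input=0 -> V=0
t=1: input=1 -> V=6
t=2: input=0 -> V=4
t=3: input=1 -> V=9
t=4: input=2 -> V=19
t=5: input=4 -> V=0 FIRE
t=6: input=2 -> V=12
t=7: input=1 -> V=15
t=8: input=0 -> V=12
t=9: input=2 -> V=0 FIRE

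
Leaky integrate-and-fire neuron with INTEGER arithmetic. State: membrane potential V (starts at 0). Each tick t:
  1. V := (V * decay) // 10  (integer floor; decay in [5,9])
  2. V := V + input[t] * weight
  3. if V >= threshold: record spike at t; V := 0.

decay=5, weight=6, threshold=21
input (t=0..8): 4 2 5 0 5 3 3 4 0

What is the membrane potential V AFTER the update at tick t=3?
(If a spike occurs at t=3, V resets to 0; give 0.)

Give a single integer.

Answer: 0

Derivation:
t=0: input=4 -> V=0 FIRE
t=1: input=2 -> V=12
t=2: input=5 -> V=0 FIRE
t=3: input=0 -> V=0
t=4: input=5 -> V=0 FIRE
t=5: input=3 -> V=18
t=6: input=3 -> V=0 FIRE
t=7: input=4 -> V=0 FIRE
t=8: input=0 -> V=0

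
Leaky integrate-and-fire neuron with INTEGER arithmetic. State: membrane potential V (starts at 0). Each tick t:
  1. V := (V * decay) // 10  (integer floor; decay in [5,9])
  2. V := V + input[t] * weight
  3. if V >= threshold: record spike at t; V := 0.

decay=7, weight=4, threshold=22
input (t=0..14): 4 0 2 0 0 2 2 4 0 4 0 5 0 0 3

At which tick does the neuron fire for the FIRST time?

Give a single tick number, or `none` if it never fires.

t=0: input=4 -> V=16
t=1: input=0 -> V=11
t=2: input=2 -> V=15
t=3: input=0 -> V=10
t=4: input=0 -> V=7
t=5: input=2 -> V=12
t=6: input=2 -> V=16
t=7: input=4 -> V=0 FIRE
t=8: input=0 -> V=0
t=9: input=4 -> V=16
t=10: input=0 -> V=11
t=11: input=5 -> V=0 FIRE
t=12: input=0 -> V=0
t=13: input=0 -> V=0
t=14: input=3 -> V=12

Answer: 7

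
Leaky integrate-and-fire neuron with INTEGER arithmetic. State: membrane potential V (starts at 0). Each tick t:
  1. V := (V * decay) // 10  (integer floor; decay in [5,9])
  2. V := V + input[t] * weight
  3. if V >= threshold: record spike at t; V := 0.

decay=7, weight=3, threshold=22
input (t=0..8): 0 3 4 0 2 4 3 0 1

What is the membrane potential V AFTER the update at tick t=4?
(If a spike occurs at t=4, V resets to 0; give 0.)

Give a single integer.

t=0: input=0 -> V=0
t=1: input=3 -> V=9
t=2: input=4 -> V=18
t=3: input=0 -> V=12
t=4: input=2 -> V=14
t=5: input=4 -> V=21
t=6: input=3 -> V=0 FIRE
t=7: input=0 -> V=0
t=8: input=1 -> V=3

Answer: 14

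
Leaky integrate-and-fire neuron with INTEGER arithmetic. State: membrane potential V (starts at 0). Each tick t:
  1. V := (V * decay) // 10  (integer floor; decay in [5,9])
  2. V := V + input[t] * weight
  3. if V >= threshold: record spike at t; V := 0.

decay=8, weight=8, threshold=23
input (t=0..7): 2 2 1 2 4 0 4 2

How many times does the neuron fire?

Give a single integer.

t=0: input=2 -> V=16
t=1: input=2 -> V=0 FIRE
t=2: input=1 -> V=8
t=3: input=2 -> V=22
t=4: input=4 -> V=0 FIRE
t=5: input=0 -> V=0
t=6: input=4 -> V=0 FIRE
t=7: input=2 -> V=16

Answer: 3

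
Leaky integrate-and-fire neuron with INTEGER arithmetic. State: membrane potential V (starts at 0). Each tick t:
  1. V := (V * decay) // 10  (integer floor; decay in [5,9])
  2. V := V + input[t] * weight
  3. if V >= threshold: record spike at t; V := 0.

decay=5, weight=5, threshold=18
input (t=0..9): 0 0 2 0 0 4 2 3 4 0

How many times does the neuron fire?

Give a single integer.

Answer: 3

Derivation:
t=0: input=0 -> V=0
t=1: input=0 -> V=0
t=2: input=2 -> V=10
t=3: input=0 -> V=5
t=4: input=0 -> V=2
t=5: input=4 -> V=0 FIRE
t=6: input=2 -> V=10
t=7: input=3 -> V=0 FIRE
t=8: input=4 -> V=0 FIRE
t=9: input=0 -> V=0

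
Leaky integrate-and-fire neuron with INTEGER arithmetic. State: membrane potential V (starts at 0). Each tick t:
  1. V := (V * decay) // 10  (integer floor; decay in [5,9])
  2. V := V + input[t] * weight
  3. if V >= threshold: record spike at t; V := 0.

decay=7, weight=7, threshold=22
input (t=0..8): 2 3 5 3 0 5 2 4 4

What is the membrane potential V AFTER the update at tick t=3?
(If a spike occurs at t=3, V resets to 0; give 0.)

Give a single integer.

Answer: 21

Derivation:
t=0: input=2 -> V=14
t=1: input=3 -> V=0 FIRE
t=2: input=5 -> V=0 FIRE
t=3: input=3 -> V=21
t=4: input=0 -> V=14
t=5: input=5 -> V=0 FIRE
t=6: input=2 -> V=14
t=7: input=4 -> V=0 FIRE
t=8: input=4 -> V=0 FIRE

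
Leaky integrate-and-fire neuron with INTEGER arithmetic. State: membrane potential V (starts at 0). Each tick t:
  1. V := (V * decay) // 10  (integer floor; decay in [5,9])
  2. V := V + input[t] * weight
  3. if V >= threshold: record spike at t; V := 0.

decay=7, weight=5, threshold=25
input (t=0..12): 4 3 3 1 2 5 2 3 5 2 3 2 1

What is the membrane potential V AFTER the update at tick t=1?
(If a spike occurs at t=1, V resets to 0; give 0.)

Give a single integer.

Answer: 0

Derivation:
t=0: input=4 -> V=20
t=1: input=3 -> V=0 FIRE
t=2: input=3 -> V=15
t=3: input=1 -> V=15
t=4: input=2 -> V=20
t=5: input=5 -> V=0 FIRE
t=6: input=2 -> V=10
t=7: input=3 -> V=22
t=8: input=5 -> V=0 FIRE
t=9: input=2 -> V=10
t=10: input=3 -> V=22
t=11: input=2 -> V=0 FIRE
t=12: input=1 -> V=5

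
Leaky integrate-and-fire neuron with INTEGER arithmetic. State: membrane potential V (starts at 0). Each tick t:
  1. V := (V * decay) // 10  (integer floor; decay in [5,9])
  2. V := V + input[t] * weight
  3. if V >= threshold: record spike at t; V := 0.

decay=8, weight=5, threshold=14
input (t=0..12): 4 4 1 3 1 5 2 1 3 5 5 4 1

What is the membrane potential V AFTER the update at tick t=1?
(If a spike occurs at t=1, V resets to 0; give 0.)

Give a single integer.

Answer: 0

Derivation:
t=0: input=4 -> V=0 FIRE
t=1: input=4 -> V=0 FIRE
t=2: input=1 -> V=5
t=3: input=3 -> V=0 FIRE
t=4: input=1 -> V=5
t=5: input=5 -> V=0 FIRE
t=6: input=2 -> V=10
t=7: input=1 -> V=13
t=8: input=3 -> V=0 FIRE
t=9: input=5 -> V=0 FIRE
t=10: input=5 -> V=0 FIRE
t=11: input=4 -> V=0 FIRE
t=12: input=1 -> V=5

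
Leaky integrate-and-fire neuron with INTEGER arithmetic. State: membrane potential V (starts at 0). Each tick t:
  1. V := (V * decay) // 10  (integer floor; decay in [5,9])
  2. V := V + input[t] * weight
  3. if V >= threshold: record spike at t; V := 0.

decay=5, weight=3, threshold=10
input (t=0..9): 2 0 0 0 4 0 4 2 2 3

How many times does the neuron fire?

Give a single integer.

t=0: input=2 -> V=6
t=1: input=0 -> V=3
t=2: input=0 -> V=1
t=3: input=0 -> V=0
t=4: input=4 -> V=0 FIRE
t=5: input=0 -> V=0
t=6: input=4 -> V=0 FIRE
t=7: input=2 -> V=6
t=8: input=2 -> V=9
t=9: input=3 -> V=0 FIRE

Answer: 3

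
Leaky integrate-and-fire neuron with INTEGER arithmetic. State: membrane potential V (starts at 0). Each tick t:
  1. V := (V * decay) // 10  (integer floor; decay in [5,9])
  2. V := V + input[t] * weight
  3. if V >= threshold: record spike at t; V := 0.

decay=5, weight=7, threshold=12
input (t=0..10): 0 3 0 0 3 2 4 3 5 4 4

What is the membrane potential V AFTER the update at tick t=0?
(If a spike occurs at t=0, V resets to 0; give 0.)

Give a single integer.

t=0: input=0 -> V=0
t=1: input=3 -> V=0 FIRE
t=2: input=0 -> V=0
t=3: input=0 -> V=0
t=4: input=3 -> V=0 FIRE
t=5: input=2 -> V=0 FIRE
t=6: input=4 -> V=0 FIRE
t=7: input=3 -> V=0 FIRE
t=8: input=5 -> V=0 FIRE
t=9: input=4 -> V=0 FIRE
t=10: input=4 -> V=0 FIRE

Answer: 0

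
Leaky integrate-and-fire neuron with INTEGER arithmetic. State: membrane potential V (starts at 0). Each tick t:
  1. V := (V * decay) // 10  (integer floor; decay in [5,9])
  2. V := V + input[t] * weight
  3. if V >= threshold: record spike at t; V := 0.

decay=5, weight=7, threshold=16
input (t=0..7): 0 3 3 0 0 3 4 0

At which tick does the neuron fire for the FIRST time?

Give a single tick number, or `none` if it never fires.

Answer: 1

Derivation:
t=0: input=0 -> V=0
t=1: input=3 -> V=0 FIRE
t=2: input=3 -> V=0 FIRE
t=3: input=0 -> V=0
t=4: input=0 -> V=0
t=5: input=3 -> V=0 FIRE
t=6: input=4 -> V=0 FIRE
t=7: input=0 -> V=0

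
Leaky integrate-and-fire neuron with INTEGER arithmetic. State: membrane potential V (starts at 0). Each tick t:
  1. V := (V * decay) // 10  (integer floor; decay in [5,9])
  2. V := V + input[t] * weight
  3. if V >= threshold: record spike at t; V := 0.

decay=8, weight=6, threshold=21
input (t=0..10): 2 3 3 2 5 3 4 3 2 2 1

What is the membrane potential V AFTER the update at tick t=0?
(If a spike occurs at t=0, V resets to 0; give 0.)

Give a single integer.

Answer: 12

Derivation:
t=0: input=2 -> V=12
t=1: input=3 -> V=0 FIRE
t=2: input=3 -> V=18
t=3: input=2 -> V=0 FIRE
t=4: input=5 -> V=0 FIRE
t=5: input=3 -> V=18
t=6: input=4 -> V=0 FIRE
t=7: input=3 -> V=18
t=8: input=2 -> V=0 FIRE
t=9: input=2 -> V=12
t=10: input=1 -> V=15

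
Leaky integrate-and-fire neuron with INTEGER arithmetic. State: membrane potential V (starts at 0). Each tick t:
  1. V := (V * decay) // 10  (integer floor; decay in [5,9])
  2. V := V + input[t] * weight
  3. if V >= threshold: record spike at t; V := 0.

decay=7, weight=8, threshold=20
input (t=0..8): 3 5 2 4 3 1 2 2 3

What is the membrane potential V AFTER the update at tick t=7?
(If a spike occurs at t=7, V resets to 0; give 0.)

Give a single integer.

Answer: 16

Derivation:
t=0: input=3 -> V=0 FIRE
t=1: input=5 -> V=0 FIRE
t=2: input=2 -> V=16
t=3: input=4 -> V=0 FIRE
t=4: input=3 -> V=0 FIRE
t=5: input=1 -> V=8
t=6: input=2 -> V=0 FIRE
t=7: input=2 -> V=16
t=8: input=3 -> V=0 FIRE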